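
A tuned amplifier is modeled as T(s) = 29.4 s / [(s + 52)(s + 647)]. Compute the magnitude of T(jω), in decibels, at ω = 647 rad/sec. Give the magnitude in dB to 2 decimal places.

|j647| = 647
|j647 + 52| = √(647² + 52²) = 649.1
|j647 + 647| = √(647² + 647²) = 915
|T(j647)| = 29.4 × 647 / (649.1 × 915) = 0.032028
20 log₁₀(0.032028) = -29.889 dB

-29.89 dB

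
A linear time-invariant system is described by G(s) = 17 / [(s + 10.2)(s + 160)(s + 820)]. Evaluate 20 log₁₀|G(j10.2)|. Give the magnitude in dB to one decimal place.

-101.0 dB

|j10.2 + 10.2| = √(10.2² + 10.2²) = 14.42
|j10.2 + 160| = √(10.2² + 160²) = 160.3
|j10.2 + 820| = √(10.2² + 820²) = 820.1
|G(j10.2)| = 17 / (14.42 × 160.3 × 820.1) = 8.9637e-06
20 log₁₀(8.9637e-06) = -100.95 dB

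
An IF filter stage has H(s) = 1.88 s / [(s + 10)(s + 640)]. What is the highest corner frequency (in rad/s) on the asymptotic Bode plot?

640 rad/s

Break frequencies occur at each pole and zero magnitude: 10 rad/s, 640 rad/s.
The highest is 640 rad/s.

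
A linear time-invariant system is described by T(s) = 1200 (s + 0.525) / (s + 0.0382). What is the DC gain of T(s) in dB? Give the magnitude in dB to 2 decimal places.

84.35 dB

T(0) = 1200 × 0.525 / 0.0382 = 16492
20 log₁₀(16492) = 84.346 dB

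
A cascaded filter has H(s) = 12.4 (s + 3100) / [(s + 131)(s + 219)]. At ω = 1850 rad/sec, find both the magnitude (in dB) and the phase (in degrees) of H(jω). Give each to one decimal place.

|j1850 + 3100| = √(1850² + 3100²) = 3610
|j1850 + 131| = √(1850² + 131²) = 1855
|j1850 + 219| = √(1850² + 219²) = 1863
|H(j1850)| = 12.4 × 3610 / (1855 × 1863) = 0.012956
20 log₁₀(0.012956) = -37.75 dB
∠(j1850 + 3100) = arctan(1850/3100) = 30.83°
∠(j1850 + 131) = arctan(1850/131) = 85.95°
∠(j1850 + 219) = arctan(1850/219) = 83.25°
∠H(j1850) = 30.83° − (85.95° + 83.25°) = -138.37°

|H| = -37.8 dB, ∠H = -138.4 deg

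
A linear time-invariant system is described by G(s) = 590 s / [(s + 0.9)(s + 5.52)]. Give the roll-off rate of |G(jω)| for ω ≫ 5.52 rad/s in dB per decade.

With 1 zero and 2 poles, the high-frequency asymptotic slope is 20 × (1 − 2) = -20 dB/decade.

-20 dB/decade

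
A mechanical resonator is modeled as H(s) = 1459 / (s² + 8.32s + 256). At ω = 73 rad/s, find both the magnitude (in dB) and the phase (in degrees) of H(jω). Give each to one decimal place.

|(j73)² + 8.32(j73) + 256| = |-5073 + j607.36| = 5109
|H(j73)| = 1459 / 5109 = 0.28556
20 log₁₀(0.28556) = -10.89 dB
∠[(j73)² + 8.32(j73) + 256] = ∠[-5073 + j607.36] = 173.17°
∠H(j73) = −173.17° = -173.17°

|H| = -10.9 dB, ∠H = -173.2°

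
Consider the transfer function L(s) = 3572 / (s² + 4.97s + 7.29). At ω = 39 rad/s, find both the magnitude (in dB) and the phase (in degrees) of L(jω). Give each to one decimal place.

|L| = 7.4 dB, ∠L = -172.7°

|(j39)² + 4.97(j39) + 7.29| = |-1513.7 + j193.83| = 1526
|L(j39)| = 3572 / 1526 = 2.3407
20 log₁₀(2.3407) = 7.39 dB
∠[(j39)² + 4.97(j39) + 7.29] = ∠[-1513.7 + j193.83] = 172.70°
∠L(j39) = −172.70° = -172.70°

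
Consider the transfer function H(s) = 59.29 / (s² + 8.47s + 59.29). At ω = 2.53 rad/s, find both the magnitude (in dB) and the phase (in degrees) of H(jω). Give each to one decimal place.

|H| = 0.3 dB, ∠H = -22.1 deg

|(j2.53)² + 8.47(j2.53) + 59.29| = |52.889 + j21.429| = 57.07
|H(j2.53)| = 59.29 / 57.07 = 1.039
20 log₁₀(1.039) = 0.33 dB
∠[(j2.53)² + 8.47(j2.53) + 59.29] = ∠[52.889 + j21.429] = 22.06°
∠H(j2.53) = −22.06° = -22.06°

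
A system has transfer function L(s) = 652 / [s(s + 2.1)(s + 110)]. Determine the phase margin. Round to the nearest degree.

45 deg

Gain crossover: |L(jω)| = 1 at ω ≈ 2.03 rad/sec.
∠L(j2.03) = −90° − arctan(2.03/2.1) − arctan(2.03/110) ≈ -135.08°
PM = 180° + (-135.08°) = 44.92°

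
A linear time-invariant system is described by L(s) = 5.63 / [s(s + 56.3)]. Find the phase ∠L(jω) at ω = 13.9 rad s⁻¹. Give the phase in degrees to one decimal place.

-103.9°

∠(j13.9 + 56.3) = arctan(13.9/56.3) = 13.87°
∠(j13.9) = 90.00°
∠L(j13.9) = − (13.87° + 90.00°) = -103.87°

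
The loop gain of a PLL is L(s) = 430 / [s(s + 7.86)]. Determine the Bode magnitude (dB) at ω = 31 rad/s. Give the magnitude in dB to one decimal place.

|j31 + 7.86| = √(31² + 7.86²) = 31.98
|j31| = 31
|L(j31)| = 430 / (31.98 × 31) = 0.43373
20 log₁₀(0.43373) = -7.26 dB

-7.3 dB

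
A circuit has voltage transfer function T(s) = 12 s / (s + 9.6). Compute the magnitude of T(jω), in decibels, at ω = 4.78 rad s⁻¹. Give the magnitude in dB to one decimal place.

14.6 dB

|j4.78| = 4.78
|j4.78 + 9.6| = √(4.78² + 9.6²) = 10.72
|T(j4.78)| = 12 × 4.78 / 10.72 = 5.3487
20 log₁₀(5.3487) = 14.56 dB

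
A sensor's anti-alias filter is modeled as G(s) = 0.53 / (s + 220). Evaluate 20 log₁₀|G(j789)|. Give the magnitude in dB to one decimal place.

-63.8 dB

|j789 + 220| = √(789² + 220²) = 819.1
|G(j789)| = 0.53 / 819.1 = 0.00064705
20 log₁₀(0.00064705) = -63.78 dB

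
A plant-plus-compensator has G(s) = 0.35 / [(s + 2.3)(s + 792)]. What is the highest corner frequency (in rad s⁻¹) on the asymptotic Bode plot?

792 rad s⁻¹

Break frequencies occur at each pole and zero magnitude: 2.3 rad s⁻¹, 792 rad s⁻¹.
The highest is 792 rad s⁻¹.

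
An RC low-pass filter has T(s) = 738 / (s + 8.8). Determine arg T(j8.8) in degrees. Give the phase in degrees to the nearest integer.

∠(j8.8 + 8.8) = arctan(8.8/8.8) = 45.00°
∠T(j8.8) = −45.00° = -45.00°

-45°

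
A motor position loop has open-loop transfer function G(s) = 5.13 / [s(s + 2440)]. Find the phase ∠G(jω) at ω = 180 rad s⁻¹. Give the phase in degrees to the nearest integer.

∠(j180 + 2440) = arctan(180/2440) = 4.22°
∠(j180) = 90.00°
∠G(j180) = − (4.22° + 90.00°) = -94.22°

-94°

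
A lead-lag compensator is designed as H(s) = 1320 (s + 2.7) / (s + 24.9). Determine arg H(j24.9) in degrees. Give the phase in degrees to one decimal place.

∠(j24.9 + 2.7) = arctan(24.9/2.7) = 83.81°
∠(j24.9 + 24.9) = arctan(24.9/24.9) = 45.00°
∠H(j24.9) = 83.81° − 45.00° = 38.81°

38.8 deg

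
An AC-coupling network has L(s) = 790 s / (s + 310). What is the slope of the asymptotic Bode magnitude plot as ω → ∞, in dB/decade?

0 dB/decade

With 1 zero and 1 pole, the high-frequency asymptotic slope is 20 × (1 − 1) = 0 dB/decade.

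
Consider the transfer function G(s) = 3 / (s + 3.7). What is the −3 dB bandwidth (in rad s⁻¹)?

For a single-pole low-pass, the −3 dB point is at the pole: ω = 3.7 rad s⁻¹.

3.7 rad s⁻¹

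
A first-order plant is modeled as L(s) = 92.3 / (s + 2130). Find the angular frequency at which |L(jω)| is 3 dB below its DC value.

For a single-pole low-pass, the −3 dB point is at the pole: ω = 2130 rad s⁻¹.

2130 rad s⁻¹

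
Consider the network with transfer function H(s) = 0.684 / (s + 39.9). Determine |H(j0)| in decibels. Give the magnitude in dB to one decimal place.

-35.3 dB

H(0) = 0.684 / 39.9 = 0.017143
20 log₁₀(0.017143) = -35.32 dB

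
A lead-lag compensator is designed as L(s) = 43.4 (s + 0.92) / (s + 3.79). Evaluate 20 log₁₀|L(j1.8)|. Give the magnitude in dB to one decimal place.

|j1.8 + 0.92| = √(1.8² + 0.92²) = 2.021
|j1.8 + 3.79| = √(1.8² + 3.79²) = 4.196
|L(j1.8)| = 43.4 × 2.021 / 4.196 = 20.91
20 log₁₀(20.91) = 26.41 dB

26.4 dB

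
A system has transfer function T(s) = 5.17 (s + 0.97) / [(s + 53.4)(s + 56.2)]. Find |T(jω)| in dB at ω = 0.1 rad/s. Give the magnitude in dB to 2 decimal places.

|j0.1 + 0.97| = √(0.1² + 0.97²) = 0.9751
|j0.1 + 53.4| = √(0.1² + 53.4²) = 53.4
|j0.1 + 56.2| = √(0.1² + 56.2²) = 56.2
|T(j0.1)| = 5.17 × 0.9751 / (53.4 × 56.2) = 0.0016799
20 log₁₀(0.0016799) = -55.494 dB

-55.49 dB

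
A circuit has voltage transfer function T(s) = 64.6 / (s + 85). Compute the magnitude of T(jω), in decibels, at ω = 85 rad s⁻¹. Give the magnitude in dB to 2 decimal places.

-5.39 dB

|j85 + 85| = √(85² + 85²) = 120.2
|T(j85)| = 64.6 / 120.2 = 0.5374
20 log₁₀(0.5374) = -5.394 dB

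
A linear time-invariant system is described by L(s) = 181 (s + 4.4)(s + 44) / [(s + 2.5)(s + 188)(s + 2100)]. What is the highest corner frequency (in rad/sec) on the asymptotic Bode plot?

Break frequencies occur at each pole and zero magnitude: 2.5 rad/sec, 4.4 rad/sec, 44 rad/sec, 188 rad/sec, 2100 rad/sec.
The highest is 2100 rad/sec.

2100 rad/sec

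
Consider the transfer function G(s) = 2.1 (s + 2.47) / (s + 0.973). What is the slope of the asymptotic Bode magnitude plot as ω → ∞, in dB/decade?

With 1 zero and 1 pole, the high-frequency asymptotic slope is 20 × (1 − 1) = 0 dB/decade.

0 dB/decade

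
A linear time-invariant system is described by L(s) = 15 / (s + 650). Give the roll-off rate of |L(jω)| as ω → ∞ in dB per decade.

-20 dB/decade

With 0 zeros and 1 pole, the high-frequency asymptotic slope is 20 × (0 − 1) = -20 dB/decade.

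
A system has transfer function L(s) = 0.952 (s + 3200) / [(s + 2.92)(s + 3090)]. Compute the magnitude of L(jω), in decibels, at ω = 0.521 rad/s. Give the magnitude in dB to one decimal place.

-9.6 dB

|j0.521 + 3200| = √(0.521² + 3200²) = 3200
|j0.521 + 2.92| = √(0.521² + 2.92²) = 2.966
|j0.521 + 3090| = √(0.521² + 3090²) = 3090
|L(j0.521)| = 0.952 × 3200 / (2.966 × 3090) = 0.33238
20 log₁₀(0.33238) = -9.57 dB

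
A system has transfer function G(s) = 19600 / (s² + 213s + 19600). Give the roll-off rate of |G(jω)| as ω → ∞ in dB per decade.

-40 dB/decade

With 0 zeros and 2 poles, the high-frequency asymptotic slope is 20 × (0 − 2) = -40 dB/decade.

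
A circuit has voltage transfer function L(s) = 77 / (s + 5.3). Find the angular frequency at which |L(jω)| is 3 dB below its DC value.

5.3 rad/s

For a single-pole low-pass, the −3 dB point is at the pole: ω = 5.3 rad/s.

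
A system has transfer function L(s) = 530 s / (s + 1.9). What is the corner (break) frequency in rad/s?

1.9 rad/s

The single real pole at s = −1.9 gives a corner at ω = 1.9 rad/s.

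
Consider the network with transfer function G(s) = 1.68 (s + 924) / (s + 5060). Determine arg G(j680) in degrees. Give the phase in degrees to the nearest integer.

∠(j680 + 924) = arctan(680/924) = 36.35°
∠(j680 + 5060) = arctan(680/5060) = 7.65°
∠G(j680) = 36.35° − 7.65° = 28.70°

29°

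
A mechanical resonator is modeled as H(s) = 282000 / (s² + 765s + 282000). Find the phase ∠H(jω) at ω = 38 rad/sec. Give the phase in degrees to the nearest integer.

∠[(j38)² + 765(j38) + 282000] = ∠[2.8056e+05 + j29070] = 5.92°
∠H(j38) = −5.92° = -5.92°

-6°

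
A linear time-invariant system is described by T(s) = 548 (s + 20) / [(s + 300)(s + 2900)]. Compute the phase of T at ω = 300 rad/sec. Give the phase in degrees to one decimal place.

∠(j300 + 20) = arctan(300/20) = 86.19°
∠(j300 + 300) = arctan(300/300) = 45.00°
∠(j300 + 2900) = arctan(300/2900) = 5.91°
∠T(j300) = 86.19° − (45.00° + 5.91°) = 35.28°

35.3°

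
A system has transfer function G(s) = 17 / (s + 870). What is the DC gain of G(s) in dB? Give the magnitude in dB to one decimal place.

G(0) = 17 / 870 = 0.01954
20 log₁₀(0.01954) = -34.18 dB

-34.2 dB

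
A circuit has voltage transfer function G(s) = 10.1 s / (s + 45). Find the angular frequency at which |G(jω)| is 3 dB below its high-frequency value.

For a single-pole high-pass, the −3 dB point is at the pole: ω = 45 rad/s.

45 rad/s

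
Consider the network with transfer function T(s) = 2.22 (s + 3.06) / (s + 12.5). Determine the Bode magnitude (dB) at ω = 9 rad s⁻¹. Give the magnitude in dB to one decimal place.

2.7 dB

|j9 + 3.06| = √(9² + 3.06²) = 9.506
|j9 + 12.5| = √(9² + 12.5²) = 15.4
|T(j9)| = 2.22 × 9.506 / 15.4 = 1.3701
20 log₁₀(1.3701) = 2.73 dB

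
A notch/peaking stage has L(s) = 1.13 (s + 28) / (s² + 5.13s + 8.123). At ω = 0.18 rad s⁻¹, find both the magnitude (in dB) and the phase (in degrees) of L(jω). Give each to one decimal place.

|j0.18 + 28| = √(0.18² + 28²) = 28
|(j0.18)² + 5.13(j0.18) + 8.123| = |8.0906 + j0.9234| = 8.143
|L(j0.18)| = 1.13 × 28 / 8.143 = 3.8856
20 log₁₀(3.8856) = 11.79 dB
∠(j0.18 + 28) = arctan(0.18/28) = 0.37°
∠[(j0.18)² + 5.13(j0.18) + 8.123] = ∠[8.0906 + j0.9234] = 6.51°
∠L(j0.18) = 0.37° − 6.51° = -6.14°

|L| = 11.8 dB, ∠L = -6.1°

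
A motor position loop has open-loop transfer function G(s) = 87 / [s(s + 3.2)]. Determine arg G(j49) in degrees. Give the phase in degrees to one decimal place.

∠(j49 + 3.2) = arctan(49/3.2) = 86.26°
∠(j49) = 90.00°
∠G(j49) = − (86.26° + 90.00°) = -176.26°

-176.3°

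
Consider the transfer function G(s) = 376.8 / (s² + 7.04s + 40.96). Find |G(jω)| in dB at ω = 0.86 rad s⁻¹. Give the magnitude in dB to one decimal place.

19.3 dB

|(j0.86)² + 7.04(j0.86) + 40.96| = |40.22 + j6.0544| = 40.67
|G(j0.86)| = 376.8 / 40.67 = 9.264
20 log₁₀(9.264) = 19.34 dB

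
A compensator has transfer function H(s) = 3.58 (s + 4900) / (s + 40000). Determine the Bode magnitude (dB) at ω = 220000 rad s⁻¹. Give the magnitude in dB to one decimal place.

|j220000 + 4900| = √(220000² + 4900²) = 2.201e+05
|j220000 + 40000| = √(220000² + 40000²) = 2.236e+05
|H(j220000)| = 3.58 × 2.201e+05 / 2.236e+05 = 3.5231
20 log₁₀(3.5231) = 10.94 dB

10.9 dB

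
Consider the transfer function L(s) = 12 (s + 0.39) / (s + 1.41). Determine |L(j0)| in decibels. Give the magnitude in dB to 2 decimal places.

10.42 dB

L(0) = 12 × 0.39 / 1.41 = 3.3191
20 log₁₀(3.3191) = 10.421 dB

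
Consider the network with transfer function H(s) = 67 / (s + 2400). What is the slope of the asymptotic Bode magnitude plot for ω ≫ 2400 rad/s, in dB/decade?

With 0 zeros and 1 pole, the high-frequency asymptotic slope is 20 × (0 − 1) = -20 dB/decade.

-20 dB/decade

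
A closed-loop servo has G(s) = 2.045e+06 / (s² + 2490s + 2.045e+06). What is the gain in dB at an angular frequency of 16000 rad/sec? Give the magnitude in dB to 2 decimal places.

-41.99 dB

|(j16000)² + 2490(j16000) + 2.045e+06| = |-2.5396e+08 + j3.984e+07| = 2.571e+08
|G(j16000)| = 2.045e+06 / 2.571e+08 = 0.0079553
20 log₁₀(0.0079553) = -41.987 dB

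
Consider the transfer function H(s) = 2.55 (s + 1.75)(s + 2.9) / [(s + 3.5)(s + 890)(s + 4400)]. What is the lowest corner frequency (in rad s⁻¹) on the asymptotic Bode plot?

Break frequencies occur at each pole and zero magnitude: 1.75 rad s⁻¹, 2.9 rad s⁻¹, 3.5 rad s⁻¹, 890 rad s⁻¹, 4400 rad s⁻¹.
The lowest is 1.75 rad s⁻¹.

1.75 rad s⁻¹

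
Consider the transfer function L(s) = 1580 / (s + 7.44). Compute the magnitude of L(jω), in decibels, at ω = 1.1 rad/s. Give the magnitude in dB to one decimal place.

46.4 dB

|j1.1 + 7.44| = √(1.1² + 7.44²) = 7.521
|L(j1.1)| = 1580 / 7.521 = 210.08
20 log₁₀(210.08) = 46.45 dB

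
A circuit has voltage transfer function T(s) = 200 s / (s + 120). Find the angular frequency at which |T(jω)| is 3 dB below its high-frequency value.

For a single-pole high-pass, the −3 dB point is at the pole: ω = 120 rad/s.

120 rad/s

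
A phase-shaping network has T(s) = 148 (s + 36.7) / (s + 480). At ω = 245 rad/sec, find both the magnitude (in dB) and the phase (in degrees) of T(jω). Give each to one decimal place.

|T| = 36.7 dB, ∠T = 54.4°

|j245 + 36.7| = √(245² + 36.7²) = 247.7
|j245 + 480| = √(245² + 480²) = 538.9
|T(j245)| = 148 × 247.7 / 538.9 = 68.035
20 log₁₀(68.035) = 36.65 dB
∠(j245 + 36.7) = arctan(245/36.7) = 81.48°
∠(j245 + 480) = arctan(245/480) = 27.04°
∠T(j245) = 81.48° − 27.04° = 54.44°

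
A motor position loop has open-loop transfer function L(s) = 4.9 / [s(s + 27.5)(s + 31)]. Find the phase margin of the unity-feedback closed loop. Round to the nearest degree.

Gain crossover: |L(jω)| = 1 at ω ≈ 0.00575 rad s⁻¹.
∠L(j0.00575) = −90° − arctan(0.00575/27.5) − arctan(0.00575/31) ≈ -90.02°
PM = 180° + (-90.02°) = 89.98°

90°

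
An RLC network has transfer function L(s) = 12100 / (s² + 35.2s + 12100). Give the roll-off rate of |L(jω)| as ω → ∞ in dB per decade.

With 0 zeros and 2 poles, the high-frequency asymptotic slope is 20 × (0 − 2) = -40 dB/decade.

-40 dB/decade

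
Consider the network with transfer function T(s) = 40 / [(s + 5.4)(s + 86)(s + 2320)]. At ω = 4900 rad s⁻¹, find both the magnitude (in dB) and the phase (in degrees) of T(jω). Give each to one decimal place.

|T| = -190.3 dB, ∠T = -243.6°

|j4900 + 5.4| = √(4900² + 5.4²) = 4900
|j4900 + 86| = √(4900² + 86²) = 4901
|j4900 + 2320| = √(4900² + 2320²) = 5421
|T(j4900)| = 40 / (4900 × 4901 × 5421) = 3.0724e-10
20 log₁₀(3.0724e-10) = -190.25 dB
∠(j4900 + 5.4) = arctan(4900/5.4) = 89.94°
∠(j4900 + 86) = arctan(4900/86) = 88.99°
∠(j4900 + 2320) = arctan(4900/2320) = 64.66°
∠T(j4900) = − (89.94° + 88.99° + 64.66°) = -243.60°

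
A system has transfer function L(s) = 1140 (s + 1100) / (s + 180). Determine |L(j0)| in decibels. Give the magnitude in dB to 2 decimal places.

76.86 dB

L(0) = 1140 × 1100 / 180 = 6966.7
20 log₁₀(6966.7) = 76.861 dB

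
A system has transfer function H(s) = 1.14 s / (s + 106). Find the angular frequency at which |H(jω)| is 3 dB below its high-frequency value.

For a single-pole high-pass, the −3 dB point is at the pole: ω = 106 rad/s.

106 rad/s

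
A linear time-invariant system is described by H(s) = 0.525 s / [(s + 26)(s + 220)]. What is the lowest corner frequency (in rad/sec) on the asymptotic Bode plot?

Break frequencies occur at each pole and zero magnitude: 26 rad/sec, 220 rad/sec.
The lowest is 26 rad/sec.

26 rad/sec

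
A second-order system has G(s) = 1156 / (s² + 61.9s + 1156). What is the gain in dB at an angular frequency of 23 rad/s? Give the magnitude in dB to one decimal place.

-2.6 dB

|(j23)² + 61.9(j23) + 1156| = |627 + j1423.7| = 1556
|G(j23)| = 1156 / 1556 = 0.7431
20 log₁₀(0.7431) = -2.58 dB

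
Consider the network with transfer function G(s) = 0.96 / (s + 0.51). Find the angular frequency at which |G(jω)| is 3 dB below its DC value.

For a single-pole low-pass, the −3 dB point is at the pole: ω = 0.51 rad/s.

0.51 rad/s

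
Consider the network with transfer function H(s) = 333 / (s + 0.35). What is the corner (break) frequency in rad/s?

The single real pole at s = −0.35 gives a corner at ω = 0.35 rad/s.

0.35 rad/s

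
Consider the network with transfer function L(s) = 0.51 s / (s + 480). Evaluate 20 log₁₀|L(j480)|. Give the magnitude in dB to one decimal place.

|j480| = 480
|j480 + 480| = √(480² + 480²) = 678.8
|L(j480)| = 0.51 × 480 / 678.8 = 0.36062
20 log₁₀(0.36062) = -8.86 dB

-8.9 dB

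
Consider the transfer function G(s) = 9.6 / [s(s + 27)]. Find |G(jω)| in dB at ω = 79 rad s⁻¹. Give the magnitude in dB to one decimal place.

-56.7 dB

|j79 + 27| = √(79² + 27²) = 83.49
|j79| = 79
|G(j79)| = 9.6 / (83.49 × 79) = 0.0014556
20 log₁₀(0.0014556) = -56.74 dB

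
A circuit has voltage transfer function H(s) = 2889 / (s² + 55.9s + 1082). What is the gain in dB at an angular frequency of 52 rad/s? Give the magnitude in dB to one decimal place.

|(j52)² + 55.9(j52) + 1082| = |-1622 + j2906.8| = 3329
|H(j52)| = 2889 / 3329 = 0.8679
20 log₁₀(0.8679) = -1.23 dB

-1.2 dB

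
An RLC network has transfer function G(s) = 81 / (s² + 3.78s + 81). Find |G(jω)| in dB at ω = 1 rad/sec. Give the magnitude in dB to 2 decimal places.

|(j1)² + 3.78(j1) + 81| = |80 + j3.78| = 80.09
|G(j1)| = 81 / 80.09 = 1.0114
20 log₁₀(1.0114) = 0.098 dB

0.10 dB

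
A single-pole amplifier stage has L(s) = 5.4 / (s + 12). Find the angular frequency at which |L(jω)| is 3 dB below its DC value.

For a single-pole low-pass, the −3 dB point is at the pole: ω = 12 rad s⁻¹.

12 rad s⁻¹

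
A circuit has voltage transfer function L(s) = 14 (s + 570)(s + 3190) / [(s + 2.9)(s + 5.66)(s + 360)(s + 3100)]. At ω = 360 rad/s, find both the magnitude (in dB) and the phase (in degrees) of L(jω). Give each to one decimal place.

|L| = -76.6 dB, ∠L = -191.5 deg

|j360 + 570| = √(360² + 570²) = 674.2
|j360 + 3190| = √(360² + 3190²) = 3210
|j360 + 2.9| = √(360² + 2.9²) = 360
|j360 + 5.66| = √(360² + 5.66²) = 360
|j360 + 360| = √(360² + 360²) = 509.1
|j360 + 3100| = √(360² + 3100²) = 3121
|L(j360)| = 14 × 674.2 × 3210 / (360 × 360 × 509.1 × 3121) = 0.00014712
20 log₁₀(0.00014712) = -76.65 dB
∠(j360 + 570) = arctan(360/570) = 32.28°
∠(j360 + 3190) = arctan(360/3190) = 6.44°
∠(j360 + 2.9) = arctan(360/2.9) = 89.54°
∠(j360 + 5.66) = arctan(360/5.66) = 89.10°
∠(j360 + 360) = arctan(360/360) = 45.00°
∠(j360 + 3100) = arctan(360/3100) = 6.62°
∠L(j360) = 32.28° + 6.44° − (89.54° + 89.10° + 45.00° + 6.62°) = -191.55°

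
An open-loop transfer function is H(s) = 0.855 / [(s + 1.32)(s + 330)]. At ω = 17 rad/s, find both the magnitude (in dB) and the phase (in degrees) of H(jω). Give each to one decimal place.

|H| = -76.4 dB, ∠H = -88.5°

|j17 + 1.32| = √(17² + 1.32²) = 17.05
|j17 + 330| = √(17² + 330²) = 330.4
|H(j17)| = 0.855 / (17.05 × 330.4) = 0.00015175
20 log₁₀(0.00015175) = -76.38 dB
∠(j17 + 1.32) = arctan(17/1.32) = 85.56°
∠(j17 + 330) = arctan(17/330) = 2.95°
∠H(j17) = − (85.56° + 2.95°) = -88.51°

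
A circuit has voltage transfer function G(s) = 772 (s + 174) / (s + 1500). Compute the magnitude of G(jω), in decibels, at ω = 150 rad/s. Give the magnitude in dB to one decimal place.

41.4 dB

|j150 + 174| = √(150² + 174²) = 229.7
|j150 + 1500| = √(150² + 1500²) = 1507
|G(j150)| = 772 × 229.7 / 1507 = 117.65
20 log₁₀(117.65) = 41.41 dB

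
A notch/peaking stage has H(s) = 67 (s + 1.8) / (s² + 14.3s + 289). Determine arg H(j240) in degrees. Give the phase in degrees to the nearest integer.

-87°

∠(j240 + 1.8) = arctan(240/1.8) = 89.57°
∠[(j240)² + 14.3(j240) + 289] = ∠[-57311 + j3432] = 176.57°
∠H(j240) = 89.57° − 176.57° = -87.00°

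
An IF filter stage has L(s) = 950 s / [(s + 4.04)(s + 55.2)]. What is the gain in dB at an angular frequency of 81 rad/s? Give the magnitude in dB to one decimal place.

|j81| = 81
|j81 + 4.04| = √(81² + 4.04²) = 81.1
|j81 + 55.2| = √(81² + 55.2²) = 98.02
|L(j81)| = 950 × 81 / (81.1 × 98.02) = 9.6798
20 log₁₀(9.6798) = 19.72 dB

19.7 dB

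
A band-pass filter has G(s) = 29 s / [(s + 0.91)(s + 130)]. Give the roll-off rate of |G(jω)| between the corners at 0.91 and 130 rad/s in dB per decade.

In this band the factors already past their corner are: 1 differentiator zero, pole at 0.91; net slope = 0 dB/decade.

0 dB/decade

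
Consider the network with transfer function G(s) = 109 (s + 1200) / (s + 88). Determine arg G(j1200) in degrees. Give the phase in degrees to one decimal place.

∠(j1200 + 1200) = arctan(1200/1200) = 45.00°
∠(j1200 + 88) = arctan(1200/88) = 85.81°
∠G(j1200) = 45.00° − 85.81° = -40.81°

-40.8°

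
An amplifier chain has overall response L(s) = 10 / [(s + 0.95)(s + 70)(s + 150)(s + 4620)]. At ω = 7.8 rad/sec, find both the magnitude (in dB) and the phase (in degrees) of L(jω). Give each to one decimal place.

|j7.8 + 0.95| = √(7.8² + 0.95²) = 7.858
|j7.8 + 70| = √(7.8² + 70²) = 70.43
|j7.8 + 150| = √(7.8² + 150²) = 150.2
|j7.8 + 4620| = √(7.8² + 4620²) = 4620
|L(j7.8)| = 10 / (7.858 × 70.43 × 150.2 × 4620) = 2.6038e-08
20 log₁₀(2.6038e-08) = -151.69 dB
∠(j7.8 + 0.95) = arctan(7.8/0.95) = 83.06°
∠(j7.8 + 70) = arctan(7.8/70) = 6.36°
∠(j7.8 + 150) = arctan(7.8/150) = 2.98°
∠(j7.8 + 4620) = arctan(7.8/4620) = 0.10°
∠L(j7.8) = − (83.06° + 6.36° + 2.98° + 0.10°) = -92.49°

|L| = -151.7 dB, ∠L = -92.5°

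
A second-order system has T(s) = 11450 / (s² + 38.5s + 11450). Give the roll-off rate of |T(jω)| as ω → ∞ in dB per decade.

-40 dB/decade

With 0 zeros and 2 poles, the high-frequency asymptotic slope is 20 × (0 − 2) = -40 dB/decade.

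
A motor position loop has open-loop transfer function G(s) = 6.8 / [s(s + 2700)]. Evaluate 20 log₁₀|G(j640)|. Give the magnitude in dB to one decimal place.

|j640 + 2700| = √(640² + 2700²) = 2775
|j640| = 640
|G(j640)| = 6.8 / (2775 × 640) = 3.8291e-06
20 log₁₀(3.8291e-06) = -108.34 dB

-108.3 dB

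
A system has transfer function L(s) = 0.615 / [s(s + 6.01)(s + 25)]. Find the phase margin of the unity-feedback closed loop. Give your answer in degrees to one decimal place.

Gain crossover: |L(jω)| = 1 at ω ≈ 0.00409 rad/s.
∠L(j0.00409) = −90° − arctan(0.00409/6.01) − arctan(0.00409/25) ≈ -90.05°
PM = 180° + (-90.05°) = 89.95°

90.0°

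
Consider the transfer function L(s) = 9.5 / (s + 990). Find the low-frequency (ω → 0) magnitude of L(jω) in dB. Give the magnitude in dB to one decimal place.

-40.4 dB

L(0) = 9.5 / 990 = 0.009596
20 log₁₀(0.009596) = -40.36 dB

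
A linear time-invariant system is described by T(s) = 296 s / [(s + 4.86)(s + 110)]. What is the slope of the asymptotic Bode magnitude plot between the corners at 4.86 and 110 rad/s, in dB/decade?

In this band the factors already past their corner are: 1 differentiator zero, pole at 4.86; net slope = 0 dB/decade.

0 dB/decade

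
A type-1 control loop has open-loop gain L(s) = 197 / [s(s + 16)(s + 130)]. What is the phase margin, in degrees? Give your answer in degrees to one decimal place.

Gain crossover: |L(jω)| = 1 at ω ≈ 0.0947 rad/s.
∠L(j0.0947) = −90° − arctan(0.0947/16) − arctan(0.0947/130) ≈ -90.38°
PM = 180° + (-90.38°) = 89.62°

89.6°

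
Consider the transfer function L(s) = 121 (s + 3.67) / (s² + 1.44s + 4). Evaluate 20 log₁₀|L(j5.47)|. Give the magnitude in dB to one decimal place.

29.4 dB

|j5.47 + 3.67| = √(5.47² + 3.67²) = 6.587
|(j5.47)² + 1.44(j5.47) + 4| = |-25.921 + j7.8768| = 27.09
|L(j5.47)| = 121 × 6.587 / 27.09 = 29.42
20 log₁₀(29.42) = 29.37 dB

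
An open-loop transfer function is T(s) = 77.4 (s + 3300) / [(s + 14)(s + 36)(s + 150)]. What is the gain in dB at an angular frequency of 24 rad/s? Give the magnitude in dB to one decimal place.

2.9 dB

|j24 + 3300| = √(24² + 3300²) = 3300
|j24 + 14| = √(24² + 14²) = 27.78
|j24 + 36| = √(24² + 36²) = 43.27
|j24 + 150| = √(24² + 150²) = 151.9
|T(j24)| = 77.4 × 3300 / (27.78 × 43.27 × 151.9) = 1.3987
20 log₁₀(1.3987) = 2.91 dB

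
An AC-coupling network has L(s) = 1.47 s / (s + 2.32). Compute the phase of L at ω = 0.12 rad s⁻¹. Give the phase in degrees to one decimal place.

87.0°

∠(j0.12) = 90.00°
∠(j0.12 + 2.32) = arctan(0.12/2.32) = 2.96°
∠L(j0.12) = 90.00° − 2.96° = 87.04°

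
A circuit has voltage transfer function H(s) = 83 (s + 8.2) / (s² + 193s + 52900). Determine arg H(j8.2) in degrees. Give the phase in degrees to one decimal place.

∠(j8.2 + 8.2) = arctan(8.2/8.2) = 45.00°
∠[(j8.2)² + 193(j8.2) + 52900] = ∠[52833 + j1582.6] = 1.72°
∠H(j8.2) = 45.00° − 1.72° = 43.28°

43.3 deg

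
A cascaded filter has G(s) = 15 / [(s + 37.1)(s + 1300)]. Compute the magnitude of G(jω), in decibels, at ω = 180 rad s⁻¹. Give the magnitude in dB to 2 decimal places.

-84.13 dB

|j180 + 37.1| = √(180² + 37.1²) = 183.8
|j180 + 1300| = √(180² + 1300²) = 1312
|G(j180)| = 15 / (183.8 × 1312) = 6.219e-05
20 log₁₀(6.219e-05) = -84.126 dB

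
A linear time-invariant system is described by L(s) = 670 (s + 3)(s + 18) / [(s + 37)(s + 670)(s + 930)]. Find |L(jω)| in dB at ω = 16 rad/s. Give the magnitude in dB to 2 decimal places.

-39.62 dB

|j16 + 3| = √(16² + 3²) = 16.28
|j16 + 18| = √(16² + 18²) = 24.08
|j16 + 37| = √(16² + 37²) = 40.31
|j16 + 670| = √(16² + 670²) = 670.2
|j16 + 930| = √(16² + 930²) = 930.1
|L(j16)| = 670 × 16.28 × 24.08 / (40.31 × 670.2 × 930.1) = 0.010453
20 log₁₀(0.010453) = -39.615 dB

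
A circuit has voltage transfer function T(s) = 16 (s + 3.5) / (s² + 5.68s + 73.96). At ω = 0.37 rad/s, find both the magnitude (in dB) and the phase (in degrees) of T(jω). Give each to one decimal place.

|T| = -2.4 dB, ∠T = 4.4°

|j0.37 + 3.5| = √(0.37² + 3.5²) = 3.52
|(j0.37)² + 5.68(j0.37) + 73.96| = |73.823 + j2.1016| = 73.85
|T(j0.37)| = 16 × 3.52 / 73.85 = 0.76249
20 log₁₀(0.76249) = -2.36 dB
∠(j0.37 + 3.5) = arctan(0.37/3.5) = 6.03°
∠[(j0.37)² + 5.68(j0.37) + 73.96] = ∠[73.823 + j2.1016] = 1.63°
∠T(j0.37) = 6.03° − 1.63° = 4.40°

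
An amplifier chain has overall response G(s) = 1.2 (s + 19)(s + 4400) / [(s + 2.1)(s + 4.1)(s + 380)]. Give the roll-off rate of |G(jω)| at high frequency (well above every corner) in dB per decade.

With 2 zeros and 3 poles, the high-frequency asymptotic slope is 20 × (2 − 3) = -20 dB/decade.

-20 dB/decade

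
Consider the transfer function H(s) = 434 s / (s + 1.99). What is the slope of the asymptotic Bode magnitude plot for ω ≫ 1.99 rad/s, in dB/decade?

With 1 zero and 1 pole, the high-frequency asymptotic slope is 20 × (1 − 1) = 0 dB/decade.

0 dB/decade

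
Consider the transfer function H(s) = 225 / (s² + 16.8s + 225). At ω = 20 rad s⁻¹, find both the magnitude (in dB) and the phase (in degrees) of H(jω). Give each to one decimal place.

|(j20)² + 16.8(j20) + 225| = |-175 + j336| = 378.8
|H(j20)| = 225 / 378.8 = 0.59392
20 log₁₀(0.59392) = -4.53 dB
∠[(j20)² + 16.8(j20) + 225] = ∠[-175 + j336] = 117.51°
∠H(j20) = −117.51° = -117.51°

|H| = -4.5 dB, ∠H = -117.5°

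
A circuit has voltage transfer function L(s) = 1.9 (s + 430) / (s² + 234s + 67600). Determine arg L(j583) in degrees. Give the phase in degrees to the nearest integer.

-100°

∠(j583 + 430) = arctan(583/430) = 53.59°
∠[(j583)² + 234(j583) + 67600] = ∠[-2.7229e+05 + j1.3642e+05] = 153.39°
∠L(j583) = 53.59° − 153.39° = -99.80°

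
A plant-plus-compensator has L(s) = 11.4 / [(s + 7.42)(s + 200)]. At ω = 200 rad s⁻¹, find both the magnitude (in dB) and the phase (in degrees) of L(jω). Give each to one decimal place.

|j200 + 7.42| = √(200² + 7.42²) = 200.1
|j200 + 200| = √(200² + 200²) = 282.8
|L(j200)| = 11.4 / (200.1 × 282.8) = 0.00020139
20 log₁₀(0.00020139) = -73.92 dB
∠(j200 + 7.42) = arctan(200/7.42) = 87.88°
∠(j200 + 200) = arctan(200/200) = 45.00°
∠L(j200) = − (87.88° + 45.00°) = -132.88°

|L| = -73.9 dB, ∠L = -132.9°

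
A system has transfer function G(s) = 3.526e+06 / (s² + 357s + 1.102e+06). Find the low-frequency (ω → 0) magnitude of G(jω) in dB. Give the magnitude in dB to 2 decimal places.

G(0) = 3.526e+06 / 1.102e+06 = 3.1996
20 log₁₀(3.1996) = 10.102 dB

10.10 dB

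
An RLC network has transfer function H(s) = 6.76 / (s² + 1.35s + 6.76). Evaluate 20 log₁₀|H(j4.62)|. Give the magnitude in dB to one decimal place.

|(j4.62)² + 1.35(j4.62) + 6.76| = |-14.584 + j6.237| = 15.86
|H(j4.62)| = 6.76 / 15.86 = 0.42617
20 log₁₀(0.42617) = -7.41 dB

-7.4 dB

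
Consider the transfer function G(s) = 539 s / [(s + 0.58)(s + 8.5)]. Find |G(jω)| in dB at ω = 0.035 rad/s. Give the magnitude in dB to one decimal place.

11.6 dB

|j0.035| = 0.035
|j0.035 + 0.58| = √(0.035² + 0.58²) = 0.5811
|j0.035 + 8.5| = √(0.035² + 8.5²) = 8.5
|G(j0.035)| = 539 × 0.035 / (0.5811 × 8.5) = 3.8196
20 log₁₀(3.8196) = 11.64 dB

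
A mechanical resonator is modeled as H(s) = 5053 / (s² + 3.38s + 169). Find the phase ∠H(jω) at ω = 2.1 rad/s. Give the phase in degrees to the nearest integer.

-2°

∠[(j2.1)² + 3.38(j2.1) + 169] = ∠[164.59 + j7.098] = 2.47°
∠H(j2.1) = −2.47° = -2.47°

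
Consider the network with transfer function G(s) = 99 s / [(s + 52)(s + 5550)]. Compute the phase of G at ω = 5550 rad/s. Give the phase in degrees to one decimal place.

-44.5°

∠(j5550) = 90.00°
∠(j5550 + 52) = arctan(5550/52) = 89.46°
∠(j5550 + 5550) = arctan(5550/5550) = 45.00°
∠G(j5550) = 90.00° − (89.46° + 45.00°) = -44.46°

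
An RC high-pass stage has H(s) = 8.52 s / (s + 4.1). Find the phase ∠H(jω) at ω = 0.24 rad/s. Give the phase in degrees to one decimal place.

∠(j0.24) = 90.00°
∠(j0.24 + 4.1) = arctan(0.24/4.1) = 3.35°
∠H(j0.24) = 90.00° − 3.35° = 86.65°

86.6 deg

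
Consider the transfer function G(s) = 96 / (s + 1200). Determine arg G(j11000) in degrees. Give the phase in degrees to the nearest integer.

∠(j11000 + 1200) = arctan(11000/1200) = 83.77°
∠G(j11000) = −83.77° = -83.77°

-84 deg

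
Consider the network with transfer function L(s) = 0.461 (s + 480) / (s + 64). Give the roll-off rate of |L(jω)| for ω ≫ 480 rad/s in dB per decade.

0 dB/decade

With 1 zero and 1 pole, the high-frequency asymptotic slope is 20 × (1 − 1) = 0 dB/decade.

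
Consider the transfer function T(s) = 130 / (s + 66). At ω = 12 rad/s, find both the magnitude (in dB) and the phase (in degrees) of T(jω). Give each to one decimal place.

|T| = 5.7 dB, ∠T = -10.3°

|j12 + 66| = √(12² + 66²) = 67.08
|T(j12)| = 130 / 67.08 = 1.9379
20 log₁₀(1.9379) = 5.75 dB
∠(j12 + 66) = arctan(12/66) = 10.30°
∠T(j12) = −10.30° = -10.30°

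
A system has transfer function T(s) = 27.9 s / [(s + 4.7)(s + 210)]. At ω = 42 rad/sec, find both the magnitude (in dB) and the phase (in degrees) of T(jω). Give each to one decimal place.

|j42| = 42
|j42 + 4.7| = √(42² + 4.7²) = 42.26
|j42 + 210| = √(42² + 210²) = 214.2
|T(j42)| = 27.9 × 42 / (42.26 × 214.2) = 0.12947
20 log₁₀(0.12947) = -17.76 dB
∠(j42) = 90.00°
∠(j42 + 4.7) = arctan(42/4.7) = 83.61°
∠(j42 + 210) = arctan(42/210) = 11.31°
∠T(j42) = 90.00° − (83.61° + 11.31°) = -4.92°

|T| = -17.8 dB, ∠T = -4.9 deg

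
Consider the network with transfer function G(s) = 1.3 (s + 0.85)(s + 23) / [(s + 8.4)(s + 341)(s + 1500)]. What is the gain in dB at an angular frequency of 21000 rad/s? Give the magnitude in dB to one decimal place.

|j21000 + 0.85| = √(21000² + 0.85²) = 2.1e+04
|j21000 + 23| = √(21000² + 23²) = 2.1e+04
|j21000 + 8.4| = √(21000² + 8.4²) = 2.1e+04
|j21000 + 341| = √(21000² + 341²) = 2.1e+04
|j21000 + 1500| = √(21000² + 1500²) = 2.105e+04
|G(j21000)| = 1.3 × 2.1e+04 × 2.1e+04 / (2.1e+04 × 2.1e+04 × 2.105e+04) = 6.1739e-05
20 log₁₀(6.1739e-05) = -84.19 dB

-84.2 dB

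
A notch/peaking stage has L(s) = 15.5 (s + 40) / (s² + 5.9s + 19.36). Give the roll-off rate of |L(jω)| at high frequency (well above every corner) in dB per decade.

-20 dB/decade

With 1 zero and 2 poles, the high-frequency asymptotic slope is 20 × (1 − 2) = -20 dB/decade.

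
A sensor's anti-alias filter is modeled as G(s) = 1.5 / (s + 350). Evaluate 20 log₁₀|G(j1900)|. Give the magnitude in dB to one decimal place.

-62.2 dB

|j1900 + 350| = √(1900² + 350²) = 1932
|G(j1900)| = 1.5 / 1932 = 0.00077641
20 log₁₀(0.00077641) = -62.20 dB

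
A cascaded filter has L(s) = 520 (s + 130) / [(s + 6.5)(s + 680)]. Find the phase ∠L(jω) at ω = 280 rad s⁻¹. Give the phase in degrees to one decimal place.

-46.0°

∠(j280 + 130) = arctan(280/130) = 65.10°
∠(j280 + 6.5) = arctan(280/6.5) = 88.67°
∠(j280 + 680) = arctan(280/680) = 22.38°
∠L(j280) = 65.10° − (88.67° + 22.38°) = -45.96°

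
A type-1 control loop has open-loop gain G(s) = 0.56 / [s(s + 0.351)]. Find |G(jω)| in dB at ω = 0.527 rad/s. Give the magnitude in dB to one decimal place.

|j0.527 + 0.351| = √(0.527² + 0.351²) = 0.6332
|j0.527| = 0.527
|G(j0.527)| = 0.56 / (0.6332 × 0.527) = 1.6782
20 log₁₀(1.6782) = 4.50 dB

4.5 dB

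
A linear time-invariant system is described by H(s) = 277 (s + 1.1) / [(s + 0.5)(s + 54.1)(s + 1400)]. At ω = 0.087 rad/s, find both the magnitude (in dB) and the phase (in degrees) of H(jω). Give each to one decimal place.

|j0.087 + 1.1| = √(0.087² + 1.1²) = 1.103
|j0.087 + 0.5| = √(0.087² + 0.5²) = 0.5075
|j0.087 + 54.1| = √(0.087² + 54.1²) = 54.1
|j0.087 + 1400| = √(0.087² + 1400²) = 1400
|H(j0.087)| = 277 × 1.103 / (0.5075 × 54.1 × 1400) = 0.0079516
20 log₁₀(0.0079516) = -41.99 dB
∠(j0.087 + 1.1) = arctan(0.087/1.1) = 4.52°
∠(j0.087 + 0.5) = arctan(0.087/0.5) = 9.87°
∠(j0.087 + 54.1) = arctan(0.087/54.1) = 0.09°
∠(j0.087 + 1400) = arctan(0.087/1400) = 0.00°
∠H(j0.087) = 4.52° − (9.87° + 0.09° + 0.00°) = -5.44°

|H| = -42.0 dB, ∠H = -5.4°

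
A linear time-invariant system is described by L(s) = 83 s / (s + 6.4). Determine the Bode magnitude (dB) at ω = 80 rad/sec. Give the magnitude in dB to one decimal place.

38.4 dB

|j80| = 80
|j80 + 6.4| = √(80² + 6.4²) = 80.26
|L(j80)| = 83 × 80 / 80.26 = 82.736
20 log₁₀(82.736) = 38.35 dB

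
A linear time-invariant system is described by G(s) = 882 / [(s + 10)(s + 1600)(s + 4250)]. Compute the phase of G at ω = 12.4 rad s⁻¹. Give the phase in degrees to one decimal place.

∠(j12.4 + 10) = arctan(12.4/10) = 51.12°
∠(j12.4 + 1600) = arctan(12.4/1600) = 0.44°
∠(j12.4 + 4250) = arctan(12.4/4250) = 0.17°
∠G(j12.4) = − (51.12° + 0.44° + 0.17°) = -51.73°

-51.7 deg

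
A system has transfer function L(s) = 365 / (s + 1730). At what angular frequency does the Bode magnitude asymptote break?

1730 rad/sec

The single real pole at s = −1730 gives a corner at ω = 1730 rad/sec.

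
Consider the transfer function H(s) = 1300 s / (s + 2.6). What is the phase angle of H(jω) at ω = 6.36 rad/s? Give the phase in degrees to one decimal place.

∠(j6.36) = 90.00°
∠(j6.36 + 2.6) = arctan(6.36/2.6) = 67.77°
∠H(j6.36) = 90.00° − 67.77° = 22.23°

22.2°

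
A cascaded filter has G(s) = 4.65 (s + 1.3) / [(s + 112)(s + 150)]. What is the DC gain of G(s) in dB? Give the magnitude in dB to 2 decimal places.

-68.88 dB

G(0) = 4.65 × 1.3 / (112 × 150) = 0.00035982
20 log₁₀(0.00035982) = -68.878 dB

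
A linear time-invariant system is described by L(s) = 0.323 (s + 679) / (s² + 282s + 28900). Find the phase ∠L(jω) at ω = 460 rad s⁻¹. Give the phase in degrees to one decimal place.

-110.5°

∠(j460 + 679) = arctan(460/679) = 34.12°
∠[(j460)² + 282(j460) + 28900] = ∠[-1.827e+05 + j1.2972e+05] = 144.62°
∠L(j460) = 34.12° − 144.62° = -110.51°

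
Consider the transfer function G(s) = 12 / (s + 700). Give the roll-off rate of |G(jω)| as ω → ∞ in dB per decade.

With 0 zeros and 1 pole, the high-frequency asymptotic slope is 20 × (0 − 1) = -20 dB/decade.

-20 dB/decade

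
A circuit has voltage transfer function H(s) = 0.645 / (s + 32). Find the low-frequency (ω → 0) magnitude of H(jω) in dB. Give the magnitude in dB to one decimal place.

-33.9 dB

H(0) = 0.645 / 32 = 0.020156
20 log₁₀(0.020156) = -33.91 dB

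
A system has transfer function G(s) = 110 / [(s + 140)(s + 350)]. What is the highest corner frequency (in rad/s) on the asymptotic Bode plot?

350 rad/s

Break frequencies occur at each pole and zero magnitude: 140 rad/s, 350 rad/s.
The highest is 350 rad/s.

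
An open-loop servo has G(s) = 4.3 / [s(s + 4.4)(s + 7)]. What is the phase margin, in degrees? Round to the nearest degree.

87 deg

Gain crossover: |G(jω)| = 1 at ω ≈ 0.14 rad/s.
∠G(j0.14) = −90° − arctan(0.14/4.4) − arctan(0.14/7) ≈ -92.96°
PM = 180° + (-92.96°) = 87.04°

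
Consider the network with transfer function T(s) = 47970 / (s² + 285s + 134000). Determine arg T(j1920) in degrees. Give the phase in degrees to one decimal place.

∠[(j1920)² + 285(j1920) + 134000] = ∠[-3.5524e+06 + j5.472e+05] = 171.24°
∠T(j1920) = −171.24° = -171.24°

-171.2°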